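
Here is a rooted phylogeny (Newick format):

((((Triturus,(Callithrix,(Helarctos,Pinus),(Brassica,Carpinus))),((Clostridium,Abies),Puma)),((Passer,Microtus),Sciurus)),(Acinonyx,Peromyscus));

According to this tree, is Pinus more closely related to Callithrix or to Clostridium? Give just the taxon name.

The MRCA of Pinus and Callithrix subtends (Callithrix,(Helarctos,Pinus),(Brassica,Carpinus)) (5 taxa).
The MRCA of Pinus and Clostridium subtends ((Triturus,(Callithrix,(Helarctos,Pinus),(Brassica,Carpinus))),((Clostridium,Abies),Puma)) (9 taxa).
The first is nested inside the second, so Pinus shares a more recent common ancestor with Callithrix.

Callithrix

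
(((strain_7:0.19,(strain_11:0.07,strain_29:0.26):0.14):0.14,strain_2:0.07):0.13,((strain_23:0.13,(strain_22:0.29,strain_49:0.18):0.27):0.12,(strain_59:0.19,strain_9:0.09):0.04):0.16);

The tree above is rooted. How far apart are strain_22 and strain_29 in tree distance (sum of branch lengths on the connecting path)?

The path runs strain_22 → … → MRCA → … → strain_29; the MRCA is the root of the tree.
Branch lengths along that path: 0.29 + 0.27 + 0.12 + 0.16 + 0.13 + 0.14 + 0.14 + 0.26 = 1.51.

1.51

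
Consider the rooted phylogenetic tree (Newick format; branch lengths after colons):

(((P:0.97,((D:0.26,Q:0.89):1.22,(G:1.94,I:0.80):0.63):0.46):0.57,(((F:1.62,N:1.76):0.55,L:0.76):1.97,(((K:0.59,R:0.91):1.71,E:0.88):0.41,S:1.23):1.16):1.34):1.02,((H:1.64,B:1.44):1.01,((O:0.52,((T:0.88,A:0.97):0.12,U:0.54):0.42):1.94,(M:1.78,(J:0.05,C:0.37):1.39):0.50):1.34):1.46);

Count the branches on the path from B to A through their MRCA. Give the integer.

The MRCA of B and A is the node subtending ((H,B),((O,((T,A),U)),(M,(J,C)))).
From B up to that node: 2 branches. From A up to the same node: 5 branches. Total: 2 + 5 = 7.

7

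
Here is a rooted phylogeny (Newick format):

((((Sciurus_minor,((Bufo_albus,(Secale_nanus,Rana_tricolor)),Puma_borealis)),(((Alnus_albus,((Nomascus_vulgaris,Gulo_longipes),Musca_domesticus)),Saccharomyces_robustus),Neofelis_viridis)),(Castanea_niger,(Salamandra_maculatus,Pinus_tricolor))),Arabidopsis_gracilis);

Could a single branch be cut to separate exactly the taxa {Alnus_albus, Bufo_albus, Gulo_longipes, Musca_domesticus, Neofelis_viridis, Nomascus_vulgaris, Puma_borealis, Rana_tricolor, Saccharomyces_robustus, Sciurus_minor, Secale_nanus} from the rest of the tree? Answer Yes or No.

Yes

The most recent common ancestor of these taxa subtends ((Sciurus_minor,((Bufo_albus,(Secale_nanus,Rana_tricolor)),Puma_borealis)),(((Alnus_albus,((Nomascus_vulgaris,Gulo_longipes),Musca_domesticus)),Saccharomyces_robustus),Neofelis_viridis)).
That clade has exactly 11 tips — every listed taxon and nothing else — so the group is monophyletic.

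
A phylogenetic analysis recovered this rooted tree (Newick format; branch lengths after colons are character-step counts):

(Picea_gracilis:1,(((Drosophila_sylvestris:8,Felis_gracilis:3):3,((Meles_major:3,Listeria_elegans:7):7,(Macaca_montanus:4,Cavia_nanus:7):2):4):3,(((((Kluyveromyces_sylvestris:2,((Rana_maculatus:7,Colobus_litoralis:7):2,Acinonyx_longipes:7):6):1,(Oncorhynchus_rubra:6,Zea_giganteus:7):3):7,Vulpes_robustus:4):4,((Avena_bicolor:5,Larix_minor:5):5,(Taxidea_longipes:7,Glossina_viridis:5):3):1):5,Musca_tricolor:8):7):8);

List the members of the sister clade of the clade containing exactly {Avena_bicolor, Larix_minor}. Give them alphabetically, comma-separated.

Glossina_viridis, Taxidea_longipes

The clade containing exactly {Avena_bicolor, Larix_minor} attaches to the tree at the node subtending ((Avena_bicolor,Larix_minor),(Taxidea_longipes,Glossina_viridis)).
The other lineage descending from that same node — the sister group — is (Taxidea_longipes,Glossina_viridis); its 2 tips in alphabetical order are the answer.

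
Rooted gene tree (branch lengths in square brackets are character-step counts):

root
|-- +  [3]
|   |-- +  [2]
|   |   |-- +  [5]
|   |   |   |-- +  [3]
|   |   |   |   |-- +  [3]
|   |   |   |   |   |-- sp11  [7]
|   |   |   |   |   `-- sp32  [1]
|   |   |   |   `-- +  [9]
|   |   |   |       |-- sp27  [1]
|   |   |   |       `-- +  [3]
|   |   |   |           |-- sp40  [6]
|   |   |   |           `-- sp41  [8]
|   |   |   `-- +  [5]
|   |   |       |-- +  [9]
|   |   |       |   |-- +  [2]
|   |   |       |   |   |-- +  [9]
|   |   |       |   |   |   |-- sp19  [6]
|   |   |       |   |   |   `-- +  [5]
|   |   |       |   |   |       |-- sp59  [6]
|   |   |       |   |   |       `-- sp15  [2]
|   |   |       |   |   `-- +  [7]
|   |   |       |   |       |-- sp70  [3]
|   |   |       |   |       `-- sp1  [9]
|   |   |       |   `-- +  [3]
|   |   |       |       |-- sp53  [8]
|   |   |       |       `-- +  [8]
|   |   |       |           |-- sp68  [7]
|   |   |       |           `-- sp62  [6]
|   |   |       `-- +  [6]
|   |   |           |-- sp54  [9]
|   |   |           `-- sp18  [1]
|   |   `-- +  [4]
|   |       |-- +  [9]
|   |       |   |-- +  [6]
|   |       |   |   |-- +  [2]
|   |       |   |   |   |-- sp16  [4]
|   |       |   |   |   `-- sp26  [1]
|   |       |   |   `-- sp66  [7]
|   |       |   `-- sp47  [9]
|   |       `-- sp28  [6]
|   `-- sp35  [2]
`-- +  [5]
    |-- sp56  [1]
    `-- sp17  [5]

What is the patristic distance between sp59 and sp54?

The path runs sp59 → … → MRCA → … → sp54; the MRCA is the node subtending ((((sp19,(sp59,sp15)),(sp70,sp1)),(sp53,(sp68,sp62))),(sp54,sp18)).
Branch lengths along that path: 6 + 5 + 9 + 2 + 9 + 6 + 9 = 46.

46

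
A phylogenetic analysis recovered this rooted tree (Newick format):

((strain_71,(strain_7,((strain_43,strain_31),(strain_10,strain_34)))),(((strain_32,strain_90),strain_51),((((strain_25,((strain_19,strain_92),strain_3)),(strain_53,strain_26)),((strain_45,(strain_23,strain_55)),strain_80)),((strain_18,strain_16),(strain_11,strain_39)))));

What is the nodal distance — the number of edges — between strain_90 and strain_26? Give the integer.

8

The MRCA of strain_90 and strain_26 is the node subtending (((strain_32,strain_90),strain_51),((((strain_25,((strain_19,strain_92),strain_3)),(strain_53,strain_26)),((strain_45,(strain_23,strain_55)),strain_80)),((strain_18,strain_16),(strain_11,strain_39)))).
From strain_90 up to that node: 3 branches. From strain_26 up to the same node: 5 branches. Total: 3 + 5 = 8.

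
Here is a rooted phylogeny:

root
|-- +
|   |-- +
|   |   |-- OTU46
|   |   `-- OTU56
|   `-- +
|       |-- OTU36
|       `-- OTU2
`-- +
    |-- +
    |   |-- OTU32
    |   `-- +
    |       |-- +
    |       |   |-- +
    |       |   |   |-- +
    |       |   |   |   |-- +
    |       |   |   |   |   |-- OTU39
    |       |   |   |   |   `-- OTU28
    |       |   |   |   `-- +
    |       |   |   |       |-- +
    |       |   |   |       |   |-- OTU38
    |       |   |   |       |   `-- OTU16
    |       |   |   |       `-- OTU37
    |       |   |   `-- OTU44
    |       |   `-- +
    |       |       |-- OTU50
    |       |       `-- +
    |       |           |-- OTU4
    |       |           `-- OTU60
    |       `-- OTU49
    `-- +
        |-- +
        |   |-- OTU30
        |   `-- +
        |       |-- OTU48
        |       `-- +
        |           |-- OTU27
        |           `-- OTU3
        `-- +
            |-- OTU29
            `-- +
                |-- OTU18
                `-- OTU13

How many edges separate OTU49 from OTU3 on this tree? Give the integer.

The MRCA of OTU49 and OTU3 is the node subtending ((OTU32,(((((OTU39,OTU28),((OTU38,OTU16),OTU37)),OTU44),(OTU50,(OTU4,OTU60))),OTU49)),((OTU30,(OTU48,(OTU27,OTU3))),(OTU29,(OTU18,OTU13)))).
From OTU49 up to that node: 3 branches. From OTU3 up to the same node: 5 branches. Total: 3 + 5 = 8.

8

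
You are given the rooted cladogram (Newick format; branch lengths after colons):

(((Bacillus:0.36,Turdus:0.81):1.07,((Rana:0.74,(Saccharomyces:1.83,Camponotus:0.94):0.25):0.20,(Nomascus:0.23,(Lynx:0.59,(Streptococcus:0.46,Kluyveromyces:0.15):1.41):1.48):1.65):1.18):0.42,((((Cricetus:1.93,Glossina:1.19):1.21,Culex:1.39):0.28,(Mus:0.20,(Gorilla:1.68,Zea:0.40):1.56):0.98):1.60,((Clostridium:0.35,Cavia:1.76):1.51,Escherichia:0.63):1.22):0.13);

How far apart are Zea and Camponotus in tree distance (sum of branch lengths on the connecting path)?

7.66

The path runs Zea → … → MRCA → … → Camponotus; the MRCA is the root of the tree.
Branch lengths along that path: 0.40 + 1.56 + 0.98 + 1.60 + 0.13 + 0.42 + 1.18 + 0.20 + 0.25 + 0.94 = 7.66.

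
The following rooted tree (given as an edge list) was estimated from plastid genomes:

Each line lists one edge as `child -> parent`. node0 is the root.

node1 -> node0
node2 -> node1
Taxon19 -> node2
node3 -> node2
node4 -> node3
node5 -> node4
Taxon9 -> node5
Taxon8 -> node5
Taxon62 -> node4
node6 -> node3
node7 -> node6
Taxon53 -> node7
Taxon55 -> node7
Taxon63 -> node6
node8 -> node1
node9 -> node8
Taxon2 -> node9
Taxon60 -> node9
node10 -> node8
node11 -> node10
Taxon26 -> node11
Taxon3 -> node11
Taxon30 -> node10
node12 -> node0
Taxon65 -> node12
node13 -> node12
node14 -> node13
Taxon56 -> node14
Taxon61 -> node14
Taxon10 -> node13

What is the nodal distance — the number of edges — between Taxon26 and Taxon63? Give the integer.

8

The MRCA of Taxon26 and Taxon63 is the node subtending ((Taxon19,(((Taxon9,Taxon8),Taxon62),((Taxon53,Taxon55),Taxon63))),((Taxon2,Taxon60),((Taxon26,Taxon3),Taxon30))).
From Taxon26 up to that node: 4 branches. From Taxon63 up to the same node: 4 branches. Total: 4 + 4 = 8.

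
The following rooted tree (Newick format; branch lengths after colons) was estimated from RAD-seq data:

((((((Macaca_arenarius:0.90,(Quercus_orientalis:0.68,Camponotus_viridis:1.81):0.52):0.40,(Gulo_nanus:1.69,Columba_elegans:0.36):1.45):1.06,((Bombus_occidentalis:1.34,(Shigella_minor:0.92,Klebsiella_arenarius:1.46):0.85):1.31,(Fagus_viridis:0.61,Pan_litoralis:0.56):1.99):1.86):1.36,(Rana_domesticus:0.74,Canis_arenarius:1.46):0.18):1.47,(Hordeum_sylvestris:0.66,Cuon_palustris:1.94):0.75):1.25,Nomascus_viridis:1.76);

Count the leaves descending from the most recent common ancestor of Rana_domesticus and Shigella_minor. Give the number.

12

The MRCA of Rana_domesticus and Shigella_minor is the node subtending ((((Macaca_arenarius,(Quercus_orientalis,Camponotus_viridis)),(Gulo_nanus,Columba_elegans)),((Bombus_occidentalis,(Shigella_minor,Klebsiella_arenarius)),(Fagus_viridis,Pan_litoralis))),(Rana_domesticus,Canis_arenarius)).
That clade contains 12 terminal taxa: Bombus_occidentalis, Camponotus_viridis, Canis_arenarius, Columba_elegans, Fagus_viridis, Gulo_nanus, Klebsiella_arenarius, Macaca_arenarius, Pan_litoralis, Quercus_orientalis, Rana_domesticus, Shigella_minor.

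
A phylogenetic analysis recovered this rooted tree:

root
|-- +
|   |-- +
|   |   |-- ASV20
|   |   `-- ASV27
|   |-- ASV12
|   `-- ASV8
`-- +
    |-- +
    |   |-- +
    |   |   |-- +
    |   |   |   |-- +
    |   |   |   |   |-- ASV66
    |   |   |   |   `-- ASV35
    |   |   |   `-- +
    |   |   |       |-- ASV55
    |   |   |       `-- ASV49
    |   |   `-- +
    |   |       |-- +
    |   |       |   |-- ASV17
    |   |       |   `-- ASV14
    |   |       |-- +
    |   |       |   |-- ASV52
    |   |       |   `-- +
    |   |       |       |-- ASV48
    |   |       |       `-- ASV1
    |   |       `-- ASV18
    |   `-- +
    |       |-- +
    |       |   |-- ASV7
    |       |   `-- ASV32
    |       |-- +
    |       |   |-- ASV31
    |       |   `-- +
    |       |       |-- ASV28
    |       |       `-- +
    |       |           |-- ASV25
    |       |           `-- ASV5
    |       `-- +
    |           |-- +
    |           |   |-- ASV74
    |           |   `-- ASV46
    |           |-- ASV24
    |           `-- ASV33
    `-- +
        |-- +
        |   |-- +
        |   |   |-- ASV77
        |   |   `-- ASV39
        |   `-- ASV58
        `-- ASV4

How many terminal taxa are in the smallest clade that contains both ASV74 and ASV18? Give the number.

The MRCA of ASV74 and ASV18 is the node subtending ((((ASV66,ASV35),(ASV55,ASV49)),((ASV17,ASV14),(ASV52,(ASV48,ASV1)),ASV18)),((ASV7,ASV32),(ASV31,(ASV28,(ASV25,ASV5))),((ASV74,ASV46),ASV24,ASV33))).
That clade contains 20 terminal taxa: ASV1, ASV14, ASV17, ASV18, ASV24, ASV25, ASV28, ASV31, ASV32, ASV33, ASV35, ASV46, ASV48, ASV49, ASV5, ASV52, ASV55, ASV66, ASV7, ASV74.

20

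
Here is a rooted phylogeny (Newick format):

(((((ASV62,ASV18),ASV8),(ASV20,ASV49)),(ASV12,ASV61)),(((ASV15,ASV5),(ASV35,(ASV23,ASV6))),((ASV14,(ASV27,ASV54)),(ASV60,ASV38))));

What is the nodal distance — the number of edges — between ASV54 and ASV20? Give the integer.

9

The MRCA of ASV54 and ASV20 is the root of the tree.
From ASV54 up to that node: 5 branches. From ASV20 up to the same node: 4 branches. Total: 5 + 4 = 9.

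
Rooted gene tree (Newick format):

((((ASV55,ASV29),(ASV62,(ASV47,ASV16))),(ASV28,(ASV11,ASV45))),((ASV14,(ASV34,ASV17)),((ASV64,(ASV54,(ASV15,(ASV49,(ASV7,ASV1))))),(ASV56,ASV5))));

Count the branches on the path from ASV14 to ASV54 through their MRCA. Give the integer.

The MRCA of ASV14 and ASV54 is the node subtending ((ASV14,(ASV34,ASV17)),((ASV64,(ASV54,(ASV15,(ASV49,(ASV7,ASV1))))),(ASV56,ASV5))).
From ASV14 up to that node: 2 branches. From ASV54 up to the same node: 4 branches. Total: 2 + 4 = 6.

6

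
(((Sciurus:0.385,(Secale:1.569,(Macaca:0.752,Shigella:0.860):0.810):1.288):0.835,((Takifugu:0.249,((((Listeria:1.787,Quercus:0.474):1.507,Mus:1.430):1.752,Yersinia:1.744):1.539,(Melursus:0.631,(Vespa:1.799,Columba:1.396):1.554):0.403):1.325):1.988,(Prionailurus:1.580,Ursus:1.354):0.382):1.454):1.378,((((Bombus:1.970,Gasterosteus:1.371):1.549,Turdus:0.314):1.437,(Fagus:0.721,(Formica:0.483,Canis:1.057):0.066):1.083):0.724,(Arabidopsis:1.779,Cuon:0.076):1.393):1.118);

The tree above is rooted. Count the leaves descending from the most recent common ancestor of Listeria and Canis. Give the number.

22

The MRCA of Listeria and Canis is the root, so the clade is the entire tree.
That clade contains 22 terminal taxa: Arabidopsis, Bombus, Canis, Columba, Cuon, Fagus, Formica, Gasterosteus, Listeria, Macaca, Melursus, Mus, Prionailurus, Quercus, Sciurus, Secale, Shigella, Takifugu, Turdus, Ursus, Vespa, Yersinia.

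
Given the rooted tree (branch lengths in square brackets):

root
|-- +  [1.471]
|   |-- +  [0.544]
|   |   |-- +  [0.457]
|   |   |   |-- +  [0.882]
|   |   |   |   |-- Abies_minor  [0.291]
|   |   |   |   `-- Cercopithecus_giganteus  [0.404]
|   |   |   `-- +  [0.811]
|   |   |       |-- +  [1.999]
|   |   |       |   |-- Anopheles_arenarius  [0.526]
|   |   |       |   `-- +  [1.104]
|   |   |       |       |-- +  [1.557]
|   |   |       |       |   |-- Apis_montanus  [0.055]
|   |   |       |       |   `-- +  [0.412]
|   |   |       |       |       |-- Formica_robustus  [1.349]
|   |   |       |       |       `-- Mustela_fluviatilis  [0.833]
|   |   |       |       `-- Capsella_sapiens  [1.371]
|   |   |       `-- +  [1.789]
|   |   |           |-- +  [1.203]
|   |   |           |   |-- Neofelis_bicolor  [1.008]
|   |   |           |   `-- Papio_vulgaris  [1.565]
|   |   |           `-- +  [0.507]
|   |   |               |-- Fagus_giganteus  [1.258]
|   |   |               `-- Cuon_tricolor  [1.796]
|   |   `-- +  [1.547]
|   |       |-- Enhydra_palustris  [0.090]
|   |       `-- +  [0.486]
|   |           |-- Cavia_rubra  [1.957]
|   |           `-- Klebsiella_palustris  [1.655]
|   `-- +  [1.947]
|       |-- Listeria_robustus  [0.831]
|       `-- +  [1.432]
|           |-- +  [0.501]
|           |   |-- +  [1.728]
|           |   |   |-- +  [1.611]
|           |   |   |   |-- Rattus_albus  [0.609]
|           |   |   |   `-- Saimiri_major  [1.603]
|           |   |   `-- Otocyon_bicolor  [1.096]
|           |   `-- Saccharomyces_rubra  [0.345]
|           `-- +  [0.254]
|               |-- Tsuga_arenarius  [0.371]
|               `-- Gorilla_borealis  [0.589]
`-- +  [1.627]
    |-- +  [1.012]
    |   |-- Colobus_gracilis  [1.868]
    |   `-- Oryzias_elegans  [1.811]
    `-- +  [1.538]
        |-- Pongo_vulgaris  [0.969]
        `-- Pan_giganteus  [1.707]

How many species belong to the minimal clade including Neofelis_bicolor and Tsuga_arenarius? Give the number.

The MRCA of Neofelis_bicolor and Tsuga_arenarius is the node subtending ((((Abies_minor,Cercopithecus_giganteus),((Anopheles_arenarius,((Apis_montanus,(Formica_robustus,Mustela_fluviatilis)),Capsella_sapiens)),((Neofelis_bicolor,Papio_vulgaris),(Fagus_giganteus,Cuon_tricolor)))),(Enhydra_palustris,(Cavia_rubra,Klebsiella_palustris))),(Listeria_robustus,((((Rattus_albus,Saimiri_major),Otocyon_bicolor),Saccharomyces_rubra),(Tsuga_arenarius,Gorilla_borealis)))).
That clade contains 21 terminal taxa: Abies_minor, Anopheles_arenarius, Apis_montanus, Capsella_sapiens, Cavia_rubra, Cercopithecus_giganteus, Cuon_tricolor, Enhydra_palustris, Fagus_giganteus, Formica_robustus, Gorilla_borealis, Klebsiella_palustris, Listeria_robustus, Mustela_fluviatilis, Neofelis_bicolor, Otocyon_bicolor, Papio_vulgaris, Rattus_albus, Saccharomyces_rubra, Saimiri_major, Tsuga_arenarius.

21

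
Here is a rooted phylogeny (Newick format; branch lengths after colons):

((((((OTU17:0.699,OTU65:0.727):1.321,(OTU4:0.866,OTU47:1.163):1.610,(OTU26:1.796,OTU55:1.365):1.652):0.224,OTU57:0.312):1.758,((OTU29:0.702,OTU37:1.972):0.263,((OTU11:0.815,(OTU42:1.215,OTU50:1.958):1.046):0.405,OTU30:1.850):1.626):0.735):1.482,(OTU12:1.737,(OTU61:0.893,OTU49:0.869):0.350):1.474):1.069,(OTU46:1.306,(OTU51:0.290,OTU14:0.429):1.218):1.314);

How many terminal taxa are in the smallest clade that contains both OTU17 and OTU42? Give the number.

13

The MRCA of OTU17 and OTU42 is the node subtending ((((OTU17,OTU65),(OTU4,OTU47),(OTU26,OTU55)),OTU57),((OTU29,OTU37),((OTU11,(OTU42,OTU50)),OTU30))).
That clade contains 13 terminal taxa: OTU11, OTU17, OTU26, OTU29, OTU30, OTU37, OTU4, OTU42, OTU47, OTU50, OTU55, OTU57, OTU65.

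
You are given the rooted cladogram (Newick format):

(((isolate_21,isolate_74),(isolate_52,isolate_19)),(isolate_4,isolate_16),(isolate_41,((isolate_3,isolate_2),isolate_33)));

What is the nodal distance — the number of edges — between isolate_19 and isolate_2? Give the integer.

The MRCA of isolate_19 and isolate_2 is the root of the tree.
From isolate_19 up to that node: 3 branches. From isolate_2 up to the same node: 4 branches. Total: 3 + 4 = 7.

7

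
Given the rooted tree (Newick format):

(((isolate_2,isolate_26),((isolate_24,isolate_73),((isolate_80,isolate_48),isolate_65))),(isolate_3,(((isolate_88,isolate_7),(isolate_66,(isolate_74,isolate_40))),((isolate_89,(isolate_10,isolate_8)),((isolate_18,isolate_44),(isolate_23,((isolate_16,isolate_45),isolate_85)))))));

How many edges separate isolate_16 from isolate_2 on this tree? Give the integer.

The MRCA of isolate_16 and isolate_2 is the root of the tree.
From isolate_16 up to that node: 8 branches. From isolate_2 up to the same node: 3 branches. Total: 8 + 3 = 11.

11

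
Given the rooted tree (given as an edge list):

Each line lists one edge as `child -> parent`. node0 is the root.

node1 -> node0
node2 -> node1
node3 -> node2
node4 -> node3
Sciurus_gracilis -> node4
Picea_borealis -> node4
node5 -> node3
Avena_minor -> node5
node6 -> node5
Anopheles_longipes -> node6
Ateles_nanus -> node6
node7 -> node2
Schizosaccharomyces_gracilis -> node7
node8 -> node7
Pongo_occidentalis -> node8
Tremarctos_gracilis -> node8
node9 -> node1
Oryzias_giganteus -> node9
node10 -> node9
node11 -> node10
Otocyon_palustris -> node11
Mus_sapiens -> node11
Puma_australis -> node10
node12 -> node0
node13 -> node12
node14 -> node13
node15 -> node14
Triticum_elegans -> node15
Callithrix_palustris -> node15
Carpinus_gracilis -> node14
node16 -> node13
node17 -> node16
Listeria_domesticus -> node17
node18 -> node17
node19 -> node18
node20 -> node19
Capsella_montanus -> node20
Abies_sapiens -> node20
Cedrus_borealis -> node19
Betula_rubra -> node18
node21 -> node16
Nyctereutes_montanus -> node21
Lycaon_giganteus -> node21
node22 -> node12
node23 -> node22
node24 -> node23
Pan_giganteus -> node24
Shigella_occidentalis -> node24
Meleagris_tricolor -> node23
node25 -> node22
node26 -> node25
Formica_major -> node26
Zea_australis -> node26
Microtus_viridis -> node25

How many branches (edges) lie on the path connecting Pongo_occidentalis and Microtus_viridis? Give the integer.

9

The MRCA of Pongo_occidentalis and Microtus_viridis is the root of the tree.
From Pongo_occidentalis up to that node: 5 branches. From Microtus_viridis up to the same node: 4 branches. Total: 5 + 4 = 9.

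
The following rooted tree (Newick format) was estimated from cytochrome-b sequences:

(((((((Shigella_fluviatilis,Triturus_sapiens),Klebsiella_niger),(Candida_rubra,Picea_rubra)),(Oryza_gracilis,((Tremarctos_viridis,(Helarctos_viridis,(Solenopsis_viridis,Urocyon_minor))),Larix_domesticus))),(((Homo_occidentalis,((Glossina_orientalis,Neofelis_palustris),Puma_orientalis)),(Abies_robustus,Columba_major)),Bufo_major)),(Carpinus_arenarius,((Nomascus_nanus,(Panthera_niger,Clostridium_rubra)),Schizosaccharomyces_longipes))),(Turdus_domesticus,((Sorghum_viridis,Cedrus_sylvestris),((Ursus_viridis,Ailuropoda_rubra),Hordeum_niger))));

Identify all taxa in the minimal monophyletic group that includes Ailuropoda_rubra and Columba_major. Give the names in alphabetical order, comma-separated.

Tracing Ailuropoda_rubra: it sits inside (Ursus_viridis,Ailuropoda_rubra).
Tracing Columba_major: it sits inside (Abies_robustus,Columba_major).
The smallest clade enclosing both is the whole tree (their MRCA is the root), so the answer is all 29 tips in alphabetical order.

Abies_robustus, Ailuropoda_rubra, Bufo_major, Candida_rubra, Carpinus_arenarius, Cedrus_sylvestris, Clostridium_rubra, Columba_major, Glossina_orientalis, Helarctos_viridis, Homo_occidentalis, Hordeum_niger, Klebsiella_niger, Larix_domesticus, Neofelis_palustris, Nomascus_nanus, Oryza_gracilis, Panthera_niger, Picea_rubra, Puma_orientalis, Schizosaccharomyces_longipes, Shigella_fluviatilis, Solenopsis_viridis, Sorghum_viridis, Tremarctos_viridis, Triturus_sapiens, Turdus_domesticus, Urocyon_minor, Ursus_viridis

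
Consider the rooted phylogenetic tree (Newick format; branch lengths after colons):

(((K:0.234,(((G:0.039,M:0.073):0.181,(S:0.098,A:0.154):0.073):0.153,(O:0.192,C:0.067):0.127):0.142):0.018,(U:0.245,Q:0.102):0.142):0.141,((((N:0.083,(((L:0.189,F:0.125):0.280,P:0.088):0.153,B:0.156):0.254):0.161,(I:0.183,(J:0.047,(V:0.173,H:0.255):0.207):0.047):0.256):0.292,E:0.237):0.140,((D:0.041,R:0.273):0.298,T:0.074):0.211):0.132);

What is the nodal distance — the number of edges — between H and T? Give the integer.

The MRCA of H and T is the node subtending ((((N,(((L,F),P),B)),(I,(J,(V,H)))),E),((D,R),T)).
From H up to that node: 6 branches. From T up to the same node: 2 branches. Total: 6 + 2 = 8.

8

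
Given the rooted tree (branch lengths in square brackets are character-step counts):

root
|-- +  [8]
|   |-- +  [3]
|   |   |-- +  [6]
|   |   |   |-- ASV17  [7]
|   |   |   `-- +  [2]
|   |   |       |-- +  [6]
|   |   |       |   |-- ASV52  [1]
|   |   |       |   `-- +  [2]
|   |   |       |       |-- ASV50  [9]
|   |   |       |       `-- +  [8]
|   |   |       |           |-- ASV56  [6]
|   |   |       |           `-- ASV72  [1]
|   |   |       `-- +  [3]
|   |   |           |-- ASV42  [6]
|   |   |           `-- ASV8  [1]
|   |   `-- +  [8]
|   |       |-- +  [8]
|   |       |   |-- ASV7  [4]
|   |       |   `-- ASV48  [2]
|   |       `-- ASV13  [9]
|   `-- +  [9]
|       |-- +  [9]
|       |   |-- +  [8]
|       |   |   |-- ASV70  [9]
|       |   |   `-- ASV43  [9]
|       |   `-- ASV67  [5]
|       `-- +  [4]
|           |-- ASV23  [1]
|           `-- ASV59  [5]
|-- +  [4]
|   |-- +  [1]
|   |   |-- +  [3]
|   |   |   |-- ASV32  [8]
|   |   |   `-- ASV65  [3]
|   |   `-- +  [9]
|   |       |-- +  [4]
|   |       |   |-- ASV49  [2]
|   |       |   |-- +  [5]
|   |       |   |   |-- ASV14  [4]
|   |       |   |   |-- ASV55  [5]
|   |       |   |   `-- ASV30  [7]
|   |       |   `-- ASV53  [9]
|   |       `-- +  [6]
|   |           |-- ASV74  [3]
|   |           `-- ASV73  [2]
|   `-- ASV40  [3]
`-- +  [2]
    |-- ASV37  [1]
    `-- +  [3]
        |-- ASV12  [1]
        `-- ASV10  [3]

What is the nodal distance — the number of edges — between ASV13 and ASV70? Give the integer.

The MRCA of ASV13 and ASV70 is the node subtending (((ASV17,((ASV52,(ASV50,(ASV56,ASV72))),(ASV42,ASV8))),((ASV7,ASV48),ASV13)),(((ASV70,ASV43),ASV67),(ASV23,ASV59))).
From ASV13 up to that node: 3 branches. From ASV70 up to the same node: 4 branches. Total: 3 + 4 = 7.

7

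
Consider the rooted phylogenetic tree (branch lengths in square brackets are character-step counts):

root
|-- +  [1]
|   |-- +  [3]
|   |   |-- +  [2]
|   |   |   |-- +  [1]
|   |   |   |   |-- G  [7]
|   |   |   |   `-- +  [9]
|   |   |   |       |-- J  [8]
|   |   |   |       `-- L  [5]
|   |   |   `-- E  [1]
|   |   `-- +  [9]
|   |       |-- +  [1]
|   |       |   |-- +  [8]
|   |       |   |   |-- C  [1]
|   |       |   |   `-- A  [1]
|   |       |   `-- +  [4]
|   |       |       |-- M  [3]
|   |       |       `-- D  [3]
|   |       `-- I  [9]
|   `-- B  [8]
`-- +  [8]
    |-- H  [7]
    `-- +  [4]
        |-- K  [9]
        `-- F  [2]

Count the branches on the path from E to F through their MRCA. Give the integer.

The MRCA of E and F is the root of the tree.
From E up to that node: 4 branches. From F up to the same node: 3 branches. Total: 4 + 3 = 7.

7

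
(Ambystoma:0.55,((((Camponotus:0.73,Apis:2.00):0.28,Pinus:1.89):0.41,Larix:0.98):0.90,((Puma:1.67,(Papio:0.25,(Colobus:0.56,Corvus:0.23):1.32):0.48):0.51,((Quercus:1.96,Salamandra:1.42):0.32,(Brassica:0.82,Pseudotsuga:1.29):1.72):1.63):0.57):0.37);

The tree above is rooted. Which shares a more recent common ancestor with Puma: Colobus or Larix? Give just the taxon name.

The MRCA of Puma and Colobus subtends (Puma,(Papio,(Colobus,Corvus))) (4 taxa).
The MRCA of Puma and Larix subtends ((((Camponotus,Apis),Pinus),Larix),((Puma,(Papio,(Colobus,Corvus))),((Quercus,Salamandra),(Brassica,Pseudotsuga)))) (12 taxa).
The first is nested inside the second, so Puma shares a more recent common ancestor with Colobus.

Colobus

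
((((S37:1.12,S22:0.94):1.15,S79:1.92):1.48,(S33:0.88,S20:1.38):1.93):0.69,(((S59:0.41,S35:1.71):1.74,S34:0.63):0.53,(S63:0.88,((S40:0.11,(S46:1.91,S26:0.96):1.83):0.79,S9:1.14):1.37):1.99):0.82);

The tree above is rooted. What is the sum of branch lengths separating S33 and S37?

6.56

The path runs S33 → … → MRCA → … → S37; the MRCA is the node subtending (((S37,S22),S79),(S33,S20)).
Branch lengths along that path: 0.88 + 1.93 + 1.48 + 1.15 + 1.12 = 6.56.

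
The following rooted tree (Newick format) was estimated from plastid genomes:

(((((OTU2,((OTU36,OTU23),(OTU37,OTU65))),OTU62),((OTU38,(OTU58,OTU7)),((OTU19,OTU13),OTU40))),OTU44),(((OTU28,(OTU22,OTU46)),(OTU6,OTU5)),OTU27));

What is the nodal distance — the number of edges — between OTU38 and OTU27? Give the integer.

The MRCA of OTU38 and OTU27 is the root of the tree.
From OTU38 up to that node: 5 branches. From OTU27 up to the same node: 2 branches. Total: 5 + 2 = 7.

7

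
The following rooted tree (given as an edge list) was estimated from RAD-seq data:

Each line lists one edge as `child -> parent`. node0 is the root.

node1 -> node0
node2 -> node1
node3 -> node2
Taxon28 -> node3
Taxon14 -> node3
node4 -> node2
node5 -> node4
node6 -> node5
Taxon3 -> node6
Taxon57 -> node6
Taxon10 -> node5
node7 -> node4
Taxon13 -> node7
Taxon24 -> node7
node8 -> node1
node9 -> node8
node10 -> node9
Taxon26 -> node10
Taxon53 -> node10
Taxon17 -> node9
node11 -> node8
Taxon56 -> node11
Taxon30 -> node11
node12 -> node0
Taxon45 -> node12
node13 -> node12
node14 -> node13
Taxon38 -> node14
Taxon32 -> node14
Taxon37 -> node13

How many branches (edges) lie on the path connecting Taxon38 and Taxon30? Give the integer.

8

The MRCA of Taxon38 and Taxon30 is the root of the tree.
From Taxon38 up to that node: 4 branches. From Taxon30 up to the same node: 4 branches. Total: 4 + 4 = 8.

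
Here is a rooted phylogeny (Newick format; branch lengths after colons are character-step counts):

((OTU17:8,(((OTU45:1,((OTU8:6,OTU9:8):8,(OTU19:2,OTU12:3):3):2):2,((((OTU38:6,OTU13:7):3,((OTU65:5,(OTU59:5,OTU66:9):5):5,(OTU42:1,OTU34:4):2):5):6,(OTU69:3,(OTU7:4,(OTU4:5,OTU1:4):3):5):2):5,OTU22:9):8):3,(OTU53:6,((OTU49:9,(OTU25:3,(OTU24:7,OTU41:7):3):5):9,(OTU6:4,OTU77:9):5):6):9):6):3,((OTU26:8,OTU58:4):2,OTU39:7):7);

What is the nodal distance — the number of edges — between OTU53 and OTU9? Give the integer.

7

The MRCA of OTU53 and OTU9 is the node subtending (((OTU45,((OTU8,OTU9),(OTU19,OTU12))),((((OTU38,OTU13),((OTU65,(OTU59,OTU66)),(OTU42,OTU34))),(OTU69,(OTU7,(OTU4,OTU1)))),OTU22)),(OTU53,((OTU49,(OTU25,(OTU24,OTU41))),(OTU6,OTU77)))).
From OTU53 up to that node: 2 branches. From OTU9 up to the same node: 5 branches. Total: 2 + 5 = 7.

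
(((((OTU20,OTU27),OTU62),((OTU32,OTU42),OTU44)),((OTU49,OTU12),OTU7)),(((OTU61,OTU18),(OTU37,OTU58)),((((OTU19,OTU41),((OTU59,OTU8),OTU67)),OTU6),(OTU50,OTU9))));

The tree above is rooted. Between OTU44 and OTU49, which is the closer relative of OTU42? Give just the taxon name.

OTU44

The MRCA of OTU42 and OTU44 subtends ((OTU32,OTU42),OTU44) (3 taxa).
The MRCA of OTU42 and OTU49 subtends ((((OTU20,OTU27),OTU62),((OTU32,OTU42),OTU44)),((OTU49,OTU12),OTU7)) (9 taxa).
The first is nested inside the second, so OTU42 shares a more recent common ancestor with OTU44.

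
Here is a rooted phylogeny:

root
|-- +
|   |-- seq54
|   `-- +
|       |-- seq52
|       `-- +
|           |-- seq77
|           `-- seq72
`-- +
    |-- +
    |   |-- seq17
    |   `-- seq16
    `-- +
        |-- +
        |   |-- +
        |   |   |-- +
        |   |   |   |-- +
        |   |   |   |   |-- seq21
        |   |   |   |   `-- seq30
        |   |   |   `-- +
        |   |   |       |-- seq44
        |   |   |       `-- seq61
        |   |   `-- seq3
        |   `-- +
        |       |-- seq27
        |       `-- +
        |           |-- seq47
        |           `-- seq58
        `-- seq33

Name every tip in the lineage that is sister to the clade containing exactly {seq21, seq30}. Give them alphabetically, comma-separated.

The clade containing exactly {seq21, seq30} attaches to the tree at the node subtending ((seq21,seq30),(seq44,seq61)).
The other lineage descending from that same node — the sister group — is (seq44,seq61); its 2 tips in alphabetical order are the answer.

seq44, seq61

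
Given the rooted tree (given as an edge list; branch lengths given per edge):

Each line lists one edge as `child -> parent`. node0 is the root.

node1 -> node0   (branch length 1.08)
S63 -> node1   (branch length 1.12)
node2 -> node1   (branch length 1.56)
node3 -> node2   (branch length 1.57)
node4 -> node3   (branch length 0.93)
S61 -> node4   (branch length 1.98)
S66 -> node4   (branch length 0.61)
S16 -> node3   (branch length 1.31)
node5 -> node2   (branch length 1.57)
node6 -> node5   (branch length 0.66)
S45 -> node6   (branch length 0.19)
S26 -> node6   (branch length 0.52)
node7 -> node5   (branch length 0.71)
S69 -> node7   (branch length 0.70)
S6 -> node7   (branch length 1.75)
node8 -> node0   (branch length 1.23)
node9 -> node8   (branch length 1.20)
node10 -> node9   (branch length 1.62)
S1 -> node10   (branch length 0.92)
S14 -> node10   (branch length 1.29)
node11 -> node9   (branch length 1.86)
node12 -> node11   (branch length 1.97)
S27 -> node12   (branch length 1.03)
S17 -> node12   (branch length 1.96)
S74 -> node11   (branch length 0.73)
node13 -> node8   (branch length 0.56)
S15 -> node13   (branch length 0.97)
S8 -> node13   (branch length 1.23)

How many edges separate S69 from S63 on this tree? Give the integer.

The MRCA of S69 and S63 is the node subtending (S63,(((S61,S66),S16),((S45,S26),(S69,S6)))).
From S69 up to that node: 4 branches. From S63 up to the same node: 1 branch. Total: 4 + 1 = 5.

5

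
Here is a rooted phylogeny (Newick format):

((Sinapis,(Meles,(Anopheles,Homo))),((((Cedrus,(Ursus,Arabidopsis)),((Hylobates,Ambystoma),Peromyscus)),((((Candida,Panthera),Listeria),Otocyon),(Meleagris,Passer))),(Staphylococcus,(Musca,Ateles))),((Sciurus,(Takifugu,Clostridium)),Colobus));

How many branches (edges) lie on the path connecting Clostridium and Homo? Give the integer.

8

The MRCA of Clostridium and Homo is the root of the tree.
From Clostridium up to that node: 4 branches. From Homo up to the same node: 4 branches. Total: 4 + 4 = 8.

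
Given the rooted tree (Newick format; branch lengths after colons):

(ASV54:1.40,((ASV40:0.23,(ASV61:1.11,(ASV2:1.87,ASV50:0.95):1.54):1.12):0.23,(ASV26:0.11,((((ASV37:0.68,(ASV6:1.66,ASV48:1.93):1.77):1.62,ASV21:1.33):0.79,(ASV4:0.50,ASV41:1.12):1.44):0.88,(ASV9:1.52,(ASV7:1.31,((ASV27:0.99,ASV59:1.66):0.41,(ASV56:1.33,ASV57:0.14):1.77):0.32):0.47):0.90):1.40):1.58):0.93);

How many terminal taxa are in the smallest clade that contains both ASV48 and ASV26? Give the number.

13

The MRCA of ASV48 and ASV26 is the node subtending (ASV26,((((ASV37,(ASV6,ASV48)),ASV21),(ASV4,ASV41)),(ASV9,(ASV7,((ASV27,ASV59),(ASV56,ASV57)))))).
That clade contains 13 terminal taxa: ASV21, ASV26, ASV27, ASV37, ASV4, ASV41, ASV48, ASV56, ASV57, ASV59, ASV6, ASV7, ASV9.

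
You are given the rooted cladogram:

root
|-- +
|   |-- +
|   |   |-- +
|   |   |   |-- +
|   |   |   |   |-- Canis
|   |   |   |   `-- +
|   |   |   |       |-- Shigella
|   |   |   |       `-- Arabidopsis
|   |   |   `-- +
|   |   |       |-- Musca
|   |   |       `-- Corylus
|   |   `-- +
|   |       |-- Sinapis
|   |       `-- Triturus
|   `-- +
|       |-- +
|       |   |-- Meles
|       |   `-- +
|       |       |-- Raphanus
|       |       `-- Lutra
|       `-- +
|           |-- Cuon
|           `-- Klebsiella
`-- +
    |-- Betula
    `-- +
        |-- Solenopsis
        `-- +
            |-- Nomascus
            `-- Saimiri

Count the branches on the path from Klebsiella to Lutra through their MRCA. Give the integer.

The MRCA of Klebsiella and Lutra is the node subtending ((Meles,(Raphanus,Lutra)),(Cuon,Klebsiella)).
From Klebsiella up to that node: 2 branches. From Lutra up to the same node: 3 branches. Total: 2 + 3 = 5.

5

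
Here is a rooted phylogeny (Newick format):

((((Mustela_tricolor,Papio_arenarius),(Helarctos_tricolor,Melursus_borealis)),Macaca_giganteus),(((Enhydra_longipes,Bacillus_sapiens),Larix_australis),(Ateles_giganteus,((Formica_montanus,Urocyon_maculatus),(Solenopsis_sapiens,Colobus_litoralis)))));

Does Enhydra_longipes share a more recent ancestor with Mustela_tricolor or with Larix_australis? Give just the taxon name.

Larix_australis

The MRCA of Enhydra_longipes and Larix_australis subtends ((Enhydra_longipes,Bacillus_sapiens),Larix_australis) (3 taxa).
The MRCA of Enhydra_longipes and Mustela_tricolor is the root, subtending the entire tree (13 taxa).
The first is nested inside the second, so Enhydra_longipes shares a more recent common ancestor with Larix_australis.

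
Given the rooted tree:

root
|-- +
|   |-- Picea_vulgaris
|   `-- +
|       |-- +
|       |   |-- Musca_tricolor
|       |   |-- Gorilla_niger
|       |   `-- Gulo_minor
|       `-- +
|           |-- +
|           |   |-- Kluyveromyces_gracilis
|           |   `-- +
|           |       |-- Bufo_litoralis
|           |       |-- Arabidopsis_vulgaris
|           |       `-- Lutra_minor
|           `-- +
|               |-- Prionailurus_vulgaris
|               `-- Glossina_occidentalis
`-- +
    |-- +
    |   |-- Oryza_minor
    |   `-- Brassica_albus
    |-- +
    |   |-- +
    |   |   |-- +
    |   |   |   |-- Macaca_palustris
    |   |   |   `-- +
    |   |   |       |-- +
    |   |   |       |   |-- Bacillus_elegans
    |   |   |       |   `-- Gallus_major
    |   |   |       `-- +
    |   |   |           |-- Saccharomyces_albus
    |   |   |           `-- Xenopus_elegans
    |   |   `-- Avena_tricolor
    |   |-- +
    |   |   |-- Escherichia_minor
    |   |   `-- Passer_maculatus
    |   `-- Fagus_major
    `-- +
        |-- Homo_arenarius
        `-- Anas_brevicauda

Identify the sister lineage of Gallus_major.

Gallus_major attaches to the tree at the node subtending (Bacillus_elegans,Gallus_major).
The other lineage descending from that same node — the sister group — is the single tip Bacillus_elegans.

Bacillus_elegans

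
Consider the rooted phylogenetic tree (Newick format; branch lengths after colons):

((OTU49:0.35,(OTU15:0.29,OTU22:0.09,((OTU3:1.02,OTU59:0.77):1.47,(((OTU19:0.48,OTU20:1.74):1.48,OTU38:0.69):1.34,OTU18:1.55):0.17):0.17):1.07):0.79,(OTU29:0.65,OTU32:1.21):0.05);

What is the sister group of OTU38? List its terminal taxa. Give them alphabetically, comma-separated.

OTU19, OTU20

OTU38 attaches to the tree at the node subtending ((OTU19,OTU20),OTU38).
The other lineage descending from that same node — the sister group — is (OTU19,OTU20); its 2 tips in alphabetical order are the answer.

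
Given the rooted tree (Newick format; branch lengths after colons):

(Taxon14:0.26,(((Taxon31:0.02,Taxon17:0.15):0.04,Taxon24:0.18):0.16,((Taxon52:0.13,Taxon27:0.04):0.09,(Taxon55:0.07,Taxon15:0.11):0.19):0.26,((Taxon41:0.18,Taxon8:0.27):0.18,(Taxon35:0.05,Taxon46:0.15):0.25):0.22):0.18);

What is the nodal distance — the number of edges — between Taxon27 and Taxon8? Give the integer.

6

The MRCA of Taxon27 and Taxon8 is the node subtending (((Taxon31,Taxon17),Taxon24),((Taxon52,Taxon27),(Taxon55,Taxon15)),((Taxon41,Taxon8),(Taxon35,Taxon46))).
From Taxon27 up to that node: 3 branches. From Taxon8 up to the same node: 3 branches. Total: 3 + 3 = 6.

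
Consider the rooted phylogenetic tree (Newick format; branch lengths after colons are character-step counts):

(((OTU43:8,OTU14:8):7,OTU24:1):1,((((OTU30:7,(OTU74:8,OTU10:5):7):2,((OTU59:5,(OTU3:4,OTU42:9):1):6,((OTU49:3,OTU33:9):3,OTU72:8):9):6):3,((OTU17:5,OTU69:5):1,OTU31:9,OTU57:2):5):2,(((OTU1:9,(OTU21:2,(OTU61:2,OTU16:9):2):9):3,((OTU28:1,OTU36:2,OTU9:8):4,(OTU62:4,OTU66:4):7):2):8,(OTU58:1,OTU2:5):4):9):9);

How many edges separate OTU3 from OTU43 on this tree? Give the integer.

10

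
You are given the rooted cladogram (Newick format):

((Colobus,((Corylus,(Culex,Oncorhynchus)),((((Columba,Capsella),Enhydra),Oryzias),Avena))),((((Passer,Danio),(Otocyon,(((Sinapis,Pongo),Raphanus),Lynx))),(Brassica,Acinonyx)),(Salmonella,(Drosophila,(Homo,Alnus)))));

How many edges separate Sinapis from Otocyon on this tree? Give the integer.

The MRCA of Sinapis and Otocyon is the node subtending (Otocyon,(((Sinapis,Pongo),Raphanus),Lynx)).
From Sinapis up to that node: 4 branches. From Otocyon up to the same node: 1 branch. Total: 4 + 1 = 5.

5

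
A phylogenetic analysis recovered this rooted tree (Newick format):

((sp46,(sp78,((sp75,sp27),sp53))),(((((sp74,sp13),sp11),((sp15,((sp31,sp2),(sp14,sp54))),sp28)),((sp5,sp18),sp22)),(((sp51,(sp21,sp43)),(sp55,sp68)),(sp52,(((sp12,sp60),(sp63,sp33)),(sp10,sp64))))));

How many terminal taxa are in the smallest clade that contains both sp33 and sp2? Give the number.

24

The MRCA of sp33 and sp2 is the node subtending (((((sp74,sp13),sp11),((sp15,((sp31,sp2),(sp14,sp54))),sp28)),((sp5,sp18),sp22)),(((sp51,(sp21,sp43)),(sp55,sp68)),(sp52,(((sp12,sp60),(sp63,sp33)),(sp10,sp64))))).
That clade contains 24 terminal taxa: sp10, sp11, sp12, sp13, sp14, sp15, sp18, sp2, sp21, sp22, sp28, sp31, sp33, sp43, sp5, sp51, sp52, sp54, sp55, sp60, sp63, sp64, sp68, sp74.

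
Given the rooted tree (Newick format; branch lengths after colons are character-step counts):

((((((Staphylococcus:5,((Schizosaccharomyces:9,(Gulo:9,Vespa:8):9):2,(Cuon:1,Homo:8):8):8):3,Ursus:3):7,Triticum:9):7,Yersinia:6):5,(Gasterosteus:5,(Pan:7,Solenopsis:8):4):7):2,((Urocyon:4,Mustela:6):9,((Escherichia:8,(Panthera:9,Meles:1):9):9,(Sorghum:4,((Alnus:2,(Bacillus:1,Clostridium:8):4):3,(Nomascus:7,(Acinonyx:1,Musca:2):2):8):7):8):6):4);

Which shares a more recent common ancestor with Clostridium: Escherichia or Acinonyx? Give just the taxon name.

The MRCA of Clostridium and Acinonyx subtends ((Alnus,(Bacillus,Clostridium)),(Nomascus,(Acinonyx,Musca))) (6 taxa).
The MRCA of Clostridium and Escherichia subtends ((Escherichia,(Panthera,Meles)),(Sorghum,((Alnus,(Bacillus,Clostridium)),(Nomascus,(Acinonyx,Musca))))) (10 taxa).
The first is nested inside the second, so Clostridium shares a more recent common ancestor with Acinonyx.

Acinonyx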